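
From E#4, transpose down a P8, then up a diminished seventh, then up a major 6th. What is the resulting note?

E#4 down a perfect octave → E#3 (12 semitones).
A diminished seventh up from E#3 is D4.
D4 up a major sixth → B4 (9 semitones).

B4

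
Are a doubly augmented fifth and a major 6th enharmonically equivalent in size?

Both span 9 semitones: a doubly augmented fifth and a major sixth are the same chromatic distance.

Yes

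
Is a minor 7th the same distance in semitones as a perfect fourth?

No

A minor seventh is 10 semitones but a perfect fourth is 5 semitones — different sizes.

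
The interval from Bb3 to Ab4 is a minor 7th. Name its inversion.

Inverted interval numbers add to nine, so a seventh pairs with a second (7 + 2 = 9).
The quality also flips — minor becomes major — giving a major second.

M2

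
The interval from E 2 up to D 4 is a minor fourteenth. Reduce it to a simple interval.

Each octave removed subtracts seven from the number: 14 − 7 = 7.
Quality carries through unchanged, so the simple form is a minor seventh.

minor 7th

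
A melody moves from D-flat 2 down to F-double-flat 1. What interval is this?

augmented 6th

Descending from Db2 to Fbb1 is the same interval as ascending Fbb1 to Db2.
F to D spans six letter names (F-G-A-B-C-D) — that makes it a sixth of some quality.
A major sixth would be 9 semitones; Fbb1 to Db2 is 10, one semitone wider, so the interval is augmented.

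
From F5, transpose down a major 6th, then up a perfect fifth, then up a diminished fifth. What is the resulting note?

Bbb5

Down a major sixth from F5: Ab4 (9 semitones down).
A perfect fifth up from Ab4 is Eb5.
A diminished fifth up from Eb5 is Bbb5.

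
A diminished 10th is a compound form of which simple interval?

d3

Take out an octave (7 from the number): 10 − 7 = 3.
Quality carries through unchanged, so the simple form is a diminished third.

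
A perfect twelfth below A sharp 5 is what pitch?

Five letters down from A (plus an octave) reaches D.
A perfect twelfth spans 19 semitones, so from A#5 the target pitch is D#4.

D sharp 4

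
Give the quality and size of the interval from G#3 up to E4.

minor sixth

G to E spans six letter names (G-A-B-C-D-E) — that makes it a sixth of some quality.
At 8 semitones, G#3→E4 falls one short of a major sixth: minor.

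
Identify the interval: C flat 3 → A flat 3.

major sixth

C to A spans six letter names (C-D-E-F-G-A): a sixth.
The major sixth spans 9 semitones, and Cb3 to Ab3 is exactly 9 semitones — so this is a major sixth.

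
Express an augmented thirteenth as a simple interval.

A6

Subtracting seven from the interval number removes an octave: 13 − 7 = 6.
So an augmented thirteenth is an octave plus an augmented sixth. The quality is unchanged.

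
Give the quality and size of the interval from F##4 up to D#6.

minor thirteenth

F to D spans six letter names (F-G-A-B-C-D), plus an octave: a thirteenth.
At 20 semitones, F##4→D#6 falls one short of a major thirteenth: minor.
(Equivalently, a compound minor sixth: a minor sixth plus an octave.)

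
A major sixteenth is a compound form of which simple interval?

Each octave removed subtracts seven from the number: 16 − 14 = 2.
Quality carries through unchanged, so the simple form is a major second.

M2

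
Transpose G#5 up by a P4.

The fourth takes the letter from G up to C.
A perfect fourth is 5 semitones; 5 semitones up from G#5 gives C#6.

C#6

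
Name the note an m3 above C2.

Eb2

Three letter names up from C: E.
A minor third is 3 semitones; 3 semitones up from C2 gives Eb2.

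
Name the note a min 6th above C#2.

Six letter names up from C: A.
A minor sixth is 8 semitones; 8 semitones up from C#2 gives A2.

A2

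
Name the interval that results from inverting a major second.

The rule of nine gives the new number: 9 − 2 = 7, so a second becomes a seventh.
And major becomes minor under inversion, so we get a minor seventh.

minor seventh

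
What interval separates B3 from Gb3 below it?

A3

Descending from B3 to Gb3 is the same interval as ascending Gb3 to B3.
G to B spans three letter names (G-A-B): a third.
A major third would be 4 semitones; Gb3 to B3 is 5, one semitone wider, so the interval is augmented.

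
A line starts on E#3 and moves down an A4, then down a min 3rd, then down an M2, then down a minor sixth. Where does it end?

E#3 down an augmented fourth → B2 (6 semitones).
Down a minor third from B2: G#2 (3 semitones down).
A major second down from G#2 is F#2.
Down a minor sixth from F#2: A#1 (8 semitones down).

A#1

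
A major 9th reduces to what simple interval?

Subtracting seven from the interval number removes an octave: 9 − 7 = 2.
That makes a major ninth a compound major second — an octave plus a major second.

major second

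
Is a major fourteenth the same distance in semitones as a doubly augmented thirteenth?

Yes

A major fourteenth spans 23 semitones, and a doubly augmented thirteenth also spans 23 semitones — they're enharmonic.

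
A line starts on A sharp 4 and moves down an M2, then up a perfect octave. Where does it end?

A major second down from A#4 is G#4.
G#4 up a perfect octave → G#5 (12 semitones).

G sharp 5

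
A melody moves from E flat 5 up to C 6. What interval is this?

E to C spans six letter names (E-F-G-A-B-C) — that makes it a sixth of some quality.
Eb5 to C6 is 9 semitones, matching the major sixth exactly, so the quality is major.

M6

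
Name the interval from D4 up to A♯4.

D to A spans five letter names (D-E-F-G-A), so the interval is some kind of fifth.
D4 to A#4 spans 8 semitones — one semitone wider than the perfect fifth (7) — giving an augmented fifth.

augmented fifth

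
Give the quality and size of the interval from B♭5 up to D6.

B to D spans three letter names (B-C-D): a third.
Counting semitones, Bb5→D6 is 4, which is the major third.

major 3rd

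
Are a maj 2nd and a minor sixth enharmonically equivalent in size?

2 semitones (major second) vs 8 semitones (minor sixth): not equal.

No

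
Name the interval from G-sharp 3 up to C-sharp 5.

G to C spans four letter names (G-A-B-C), plus an octave — that makes it an eleventh of some quality.
The perfect eleventh spans 17 semitones, and G#3 to C#5 is exactly 17 semitones — so this is a perfect eleventh.
(Equivalently, a compound perfect fourth: a perfect fourth plus an octave.)

perfect eleventh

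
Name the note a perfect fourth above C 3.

F 3

Four letter names up from C: F.
A perfect fourth is 5 semitones; 5 semitones up from C3 gives F3.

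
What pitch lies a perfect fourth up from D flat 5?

G flat 5

Four letter names up from D: G.
A perfect fourth spans 5 semitones, so from Db5 the target pitch is Gb5.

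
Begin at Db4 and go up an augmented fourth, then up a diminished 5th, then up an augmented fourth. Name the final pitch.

An augmented fourth up from Db4 is G4.
G4 up a diminished fifth → Db5 (6 semitones).
An augmented fourth up from Db5 is G5.

G5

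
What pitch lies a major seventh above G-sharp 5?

F-double-sharp 6

The seventh takes the letter from G up to F.
A major seventh is 11 semitones; 11 semitones up from G#5 gives F##6.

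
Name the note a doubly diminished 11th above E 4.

A double-flat 5

The eleventh's letter: E up four letter names plus an octave → A.
A doubly diminished eleventh spans 15 semitones, so from E4 the target pitch is Abb5.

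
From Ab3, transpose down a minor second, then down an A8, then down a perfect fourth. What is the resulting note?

Db2

Down a minor second from Ab3: G3 (1 semitone down).
G3 down an augmented octave → Gb2 (13 semitones).
Down a perfect fourth from Gb2: Db2 (5 semitones down).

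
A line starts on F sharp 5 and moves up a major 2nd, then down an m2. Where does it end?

Up a major second from F#5: G#5 (2 semitones up).
Down a minor second from G#5: F##5 (1 semitone down).

F double-sharp 5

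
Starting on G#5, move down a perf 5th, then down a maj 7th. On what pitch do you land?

A perfect fifth down from G#5 is C#5.
A major seventh down from C#5 is D4.

D4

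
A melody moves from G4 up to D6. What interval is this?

G to D spans five letter names (G-A-B-C-D), plus an octave — that makes it a twelfth of some quality.
G4 to D6 is 19 semitones, matching the perfect twelfth exactly, so the quality is perfect.
(Equivalently, a compound perfect fifth: a perfect fifth plus an octave.)

perfect twelfth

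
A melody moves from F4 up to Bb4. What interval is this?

F to B spans four letter names (F-G-A-B), so the interval is some kind of fourth.
F4 to Bb4 is 5 semitones, matching the perfect fourth exactly, so the quality is perfect.

perfect fourth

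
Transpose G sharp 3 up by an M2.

Counting two letter names up from G lands on A.
Moving 2 semitones up from G#3 (the size of a major second) reaches A#3.

A sharp 3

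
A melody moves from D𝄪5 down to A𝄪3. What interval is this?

Descending from D##5 to A##3 is the same interval as ascending A##3 to D##5.
A to D spans four letter names (A-B-C-D), plus an octave: an eleventh.
The perfect eleventh spans 17 semitones, and A##3 to D##5 is exactly 17 semitones — so this is a perfect eleventh.
(Equivalently, a compound perfect fourth: a perfect fourth plus an octave.)

P11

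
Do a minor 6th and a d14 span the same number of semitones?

No

8 semitones (minor sixth) vs 21 semitones (diminished fourteenth): not equal.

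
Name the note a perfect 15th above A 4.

For a fifteenth the letter name doesn't change: still A, two octaves up.
Moving 24 semitones up from A4 (the size of a perfect fifteenth) reaches A6.

A 6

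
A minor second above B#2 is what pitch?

C#3

The second takes the letter from B up to C.
Moving 1 semitone up from B#2 (the size of a minor second) reaches C#3.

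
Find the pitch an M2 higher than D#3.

E#3

Counting two letter names up from D lands on E.
A major second is 2 semitones; 2 semitones up from D#3 gives E#3.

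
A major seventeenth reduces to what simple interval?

Take out 2 octaves (14 from the number): 17 − 14 = 3.
That makes a major seventeenth a compound major third — 2 octaves plus a major third.

major 3rd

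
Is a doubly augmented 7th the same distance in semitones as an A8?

A doubly augmented seventh spans 13 semitones, and an augmented octave also spans 13 semitones — they're enharmonic.

Yes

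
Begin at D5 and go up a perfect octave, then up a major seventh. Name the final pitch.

A perfect octave up from D5 is D6.
A major seventh up from D6 is C#7.

C#7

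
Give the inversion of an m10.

First reduce the compound minor tenth to its simple form, a minor third.
Interval numbers invert to sum to nine: 3 + 6 = 9, so a third inverts to a sixth.
The quality also flips — minor becomes major — giving a major sixth.

major 6th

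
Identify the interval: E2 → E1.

Descending from E2 to E1 is the same interval as ascending E1 to E2.
E to E is the same letter name, plus an octave: an octave.
Counting semitones, E1→E2 is 12, which is the perfect octave.

P8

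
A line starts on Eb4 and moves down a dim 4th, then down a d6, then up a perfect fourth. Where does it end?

Eb4 down a diminished fourth → B3 (4 semitones).
Down a diminished sixth from B3: D##3 (7 semitones down).
Up a perfect fourth from D##3: G##3 (5 semitones up).

G##3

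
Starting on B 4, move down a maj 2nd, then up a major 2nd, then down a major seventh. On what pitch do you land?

Down a major second from B4: A4 (2 semitones down).
Up a major second from A4: B4 (2 semitones up).
B4 down a major seventh → C4 (11 semitones).

C 4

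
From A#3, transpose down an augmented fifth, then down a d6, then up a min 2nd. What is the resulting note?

G#2

Down an augmented fifth from A#3: D3 (8 semitones down).
Down a diminished sixth from D3: F##2 (7 semitones down).
A minor second up from F##2 is G#2.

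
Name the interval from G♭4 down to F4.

Descending from Gb4 to F4 is the same interval as ascending F4 to Gb4.
F to G spans two letter names (F-G): a second.
At 1 semitone, F4→Gb4 falls one short of a major second: minor.

minor second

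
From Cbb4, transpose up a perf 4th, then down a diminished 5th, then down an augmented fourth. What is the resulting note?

Fbb3

Up a perfect fourth from Cbb4: Fbb4 (5 semitones up).
Down a diminished fifth from Fbb4: Bbb3 (6 semitones down).
Down an augmented fourth from Bbb3: Fbb3 (6 semitones down).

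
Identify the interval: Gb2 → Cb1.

perfect 12th

Descending from Gb2 to Cb1 is the same interval as ascending Cb1 to Gb2.
C to G spans five letter names (C-D-E-F-G), plus an octave — that makes it a twelfth of some quality.
Counting semitones, Cb1→Gb2 is 19, which is the perfect twelfth.
(Equivalently, a compound perfect fifth: a perfect fifth plus an octave.)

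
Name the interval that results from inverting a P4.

Interval numbers invert to sum to nine: 4 + 5 = 9, so a fourth inverts to a fifth.
And perfect stays perfect under inversion, so we get a perfect fifth.

perfect 5th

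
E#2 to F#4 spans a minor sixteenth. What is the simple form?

Take out 2 octaves (14 from the number): 16 − 14 = 2.
So a minor sixteenth is 2 octaves plus a minor second. The quality is unchanged.

minor 2nd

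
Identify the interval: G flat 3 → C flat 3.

P5

Descending from Gb3 to Cb3 is the same interval as ascending Cb3 to Gb3.
C to G spans five letter names (C-D-E-F-G) — that makes it a fifth of some quality.
Counting semitones, Cb3→Gb3 is 7, which is the perfect fifth.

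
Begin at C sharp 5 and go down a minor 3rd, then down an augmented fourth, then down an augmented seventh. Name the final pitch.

C#5 down a minor third → A#4 (3 semitones).
A#4 down an augmented fourth → E4 (6 semitones).
An augmented seventh down from E4 is Fb3.

F flat 3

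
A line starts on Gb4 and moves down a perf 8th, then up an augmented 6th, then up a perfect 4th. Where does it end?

A4

Gb4 down a perfect octave → Gb3 (12 semitones).
Up an augmented sixth from Gb3: E4 (10 semitones up).
Up a perfect fourth from E4: A4 (5 semitones up).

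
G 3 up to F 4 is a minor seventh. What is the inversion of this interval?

The rule of nine gives the new number: 9 − 7 = 2, so a seventh becomes a second.
And minor becomes major under inversion, so we get a major second.

M2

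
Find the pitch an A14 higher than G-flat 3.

Counting seven letter names plus an octave up from G lands on F.
Moving 24 semitones up from Gb3 (the size of an augmented fourteenth) reaches F#5.

F-sharp 5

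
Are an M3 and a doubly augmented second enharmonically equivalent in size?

Yes

A major third = 4 semitones = a doubly augmented second; enharmonically equal.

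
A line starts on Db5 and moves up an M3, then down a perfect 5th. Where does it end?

A major third up from Db5 is F5.
Down a perfect fifth from F5: Bb4 (7 semitones down).

Bb4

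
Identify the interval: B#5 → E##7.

augmented 11th

B to E spans four letter names (B-C-D-E), plus an octave: an eleventh.
B#5 to E##7 spans 18 semitones — one semitone wider than the perfect eleventh (17) — giving an augmented eleventh.
(Equivalently, a compound augmented fourth: an augmented fourth plus an octave.)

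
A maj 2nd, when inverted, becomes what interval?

minor seventh

Inverted interval numbers add to nine, so a second pairs with a seventh (2 + 7 = 9).
The quality also flips — major becomes minor — giving a minor seventh.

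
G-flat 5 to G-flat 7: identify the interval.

perfect fifteenth

G to G is the same letter name, plus 2 octaves, so the interval is some kind of fifteenth.
The perfect fifteenth spans 24 semitones, and Gb5 to Gb7 is exactly 24 semitones — so this is a perfect fifteenth.
(Equivalently, a compound perfect octave: a perfect octave plus an octave.)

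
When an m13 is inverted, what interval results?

major 3rd

First reduce the compound minor thirteenth to its simple form, a minor sixth.
Inverted interval numbers add to nine, so a sixth pairs with a third (6 + 3 = 9).
Quality inverts too: minor becomes major. That makes the inversion a major third.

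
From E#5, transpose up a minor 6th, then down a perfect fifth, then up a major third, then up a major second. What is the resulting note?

E#5 up a minor sixth → C#6 (8 semitones).
Down a perfect fifth from C#6: F#5 (7 semitones down).
Up a major third from F#5: A#5 (4 semitones up).
Up a major second from A#5: B#5 (2 semitones up).

B#5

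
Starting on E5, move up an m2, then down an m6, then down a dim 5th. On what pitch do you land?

D#4

Up a minor second from E5: F5 (1 semitone up).
F5 down a minor sixth → A4 (8 semitones).
A diminished fifth down from A4 is D#4.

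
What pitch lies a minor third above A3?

The third takes the letter from A up to C.
A minor third is 3 semitones; 3 semitones up from A3 gives C4.

C4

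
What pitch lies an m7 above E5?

D6

Counting seven letter names up from E lands on D.
A minor seventh is 10 semitones; 10 semitones up from E5 gives D6.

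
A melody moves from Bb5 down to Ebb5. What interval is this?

Descending from Bb5 to Ebb5 is the same interval as ascending Ebb5 to Bb5.
E to B spans five letter names (E-F-G-A-B) — that makes it a fifth of some quality.
The perfect fifth is 7 semitones; here we have 8, one semitone wider: augmented.

augmented 5th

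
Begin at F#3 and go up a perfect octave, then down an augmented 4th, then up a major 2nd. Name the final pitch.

D4

A perfect octave up from F#3 is F#4.
F#4 down an augmented fourth → C4 (6 semitones).
Up a major second from C4: D4 (2 semitones up).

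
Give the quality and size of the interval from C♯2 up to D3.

minor ninth

C to D spans two letter names (C-D), plus an octave, so the interval is some kind of ninth.
At 13 semitones, C#2→D3 falls one short of a major ninth: minor.
(Equivalently, a compound minor second: a minor second plus an octave.)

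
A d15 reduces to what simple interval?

diminished 8th

Take out an octave (7 from the number): 15 − 7 = 8.
Quality carries through unchanged, so the simple form is a diminished octave.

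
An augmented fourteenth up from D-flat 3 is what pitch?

Counting seven letter names plus an octave up from D lands on C.
An augmented fourteenth is 24 semitones; 24 semitones up from Db3 gives C#5.

C-sharp 5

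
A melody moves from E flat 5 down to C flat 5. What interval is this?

major third

Descending from Eb5 to Cb5 is the same interval as ascending Cb5 to Eb5.
C to E spans three letter names (C-D-E), so the interval is some kind of third.
Cb5 to Eb5 is 4 semitones, matching the major third exactly, so the quality is major.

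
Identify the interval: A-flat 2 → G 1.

Descending from Ab2 to G1 is the same interval as ascending G1 to Ab2.
G to A spans two letter names (G-A), plus an octave — that makes it a ninth of some quality.
G1 to Ab2 is 13 semitones, a half step short of the major ninth (14), so this is minor.
(Equivalently, a compound minor second: a minor second plus an octave.)

minor ninth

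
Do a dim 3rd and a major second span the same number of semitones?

Yes

Both span 2 semitones: a diminished third and a major second are the same chromatic distance.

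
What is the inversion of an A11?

d5

First reduce the compound augmented eleventh to its simple form, an augmented fourth.
The rule of nine gives the new number: 9 − 4 = 5, so a fourth becomes a fifth.
The quality also flips — augmented becomes diminished — giving a diminished fifth.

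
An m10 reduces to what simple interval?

m3

Subtracting seven from the interval number removes an octave: 10 − 7 = 3.
So a minor tenth is an octave plus a minor third. The quality is unchanged.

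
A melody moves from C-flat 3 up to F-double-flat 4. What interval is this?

d11

C to F spans four letter names (C-D-E-F), plus an octave, so the interval is some kind of eleventh.
Cb3 to Fbb4 spans 16 semitones — one semitone narrower than the perfect eleventh (17) — giving a diminished eleventh.
(Equivalently, a compound diminished fourth: a diminished fourth plus an octave.)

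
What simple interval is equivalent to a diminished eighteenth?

Take out 2 octaves (14 from the number): 18 − 14 = 4.
That makes a diminished eighteenth a compound diminished fourth — 2 octaves plus a diminished fourth.

diminished fourth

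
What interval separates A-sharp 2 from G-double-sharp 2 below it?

minor second

Descending from A#2 to G##2 is the same interval as ascending G##2 to A#2.
G to A spans two letter names (G-A): a second.
A major second would be 2 semitones, but G##2 to A#2 is 1 — one semitone narrower, making it a minor second.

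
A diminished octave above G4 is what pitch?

Gb5

For an octave the letter name doesn't change: still G, an octave up.
A diminished octave is 11 semitones; 11 semitones up from G4 gives Gb5.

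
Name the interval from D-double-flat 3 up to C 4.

A7

D to C spans seven letter names (D-E-F-G-A-B-C) — that makes it a seventh of some quality.
Dbb3 to C4 spans 12 semitones — one semitone wider than the major seventh (11) — giving an augmented seventh.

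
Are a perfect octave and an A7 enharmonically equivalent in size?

Yes

Both span 12 semitones: a perfect octave and an augmented seventh are the same chromatic distance.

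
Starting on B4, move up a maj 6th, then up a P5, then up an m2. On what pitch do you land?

A major sixth up from B4 is G#5.
A perfect fifth up from G#5 is D#6.
Up a minor second from D#6: E6 (1 semitone up).

E6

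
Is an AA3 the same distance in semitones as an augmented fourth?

Both span 6 semitones: a doubly augmented third and an augmented fourth are the same chromatic distance.

Yes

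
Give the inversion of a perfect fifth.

Interval numbers invert to sum to nine: 5 + 4 = 9, so a fifth inverts to a fourth.
The quality also flips — perfect stays perfect — giving a perfect fourth.

perfect fourth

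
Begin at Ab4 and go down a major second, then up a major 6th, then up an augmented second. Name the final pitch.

Ab4 down a major second → Gb4 (2 semitones).
Gb4 up a major sixth → Eb5 (9 semitones).
An augmented second up from Eb5 is F#5.

F#5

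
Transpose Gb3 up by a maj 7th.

F4

Counting seven letter names up from G lands on F.
A major seventh is 11 semitones; 11 semitones up from Gb3 gives F4.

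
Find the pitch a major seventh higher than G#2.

The seventh takes the letter from G up to F.
A major seventh spans 11 semitones, so from G#2 the target pitch is F##3.

F##3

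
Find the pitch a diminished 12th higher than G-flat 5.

D-double-flat 7

Counting five letter names plus an octave up from G lands on D.
A diminished twelfth spans 18 semitones, so from Gb5 the target pitch is Dbb7.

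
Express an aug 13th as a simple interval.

augmented sixth

Each octave removed subtracts seven from the number: 13 − 7 = 6.
That makes an augmented thirteenth a compound augmented sixth — an octave plus an augmented sixth.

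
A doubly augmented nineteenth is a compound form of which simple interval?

doubly augmented fifth

Take out 2 octaves (14 from the number): 19 − 14 = 5.
So a doubly augmented nineteenth is 2 octaves plus a doubly augmented fifth. The quality is unchanged.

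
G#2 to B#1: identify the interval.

minor sixth

Descending from G#2 to B#1 is the same interval as ascending B#1 to G#2.
B to G spans six letter names (B-C-D-E-F-G) — that makes it a sixth of some quality.
A major sixth would be 9 semitones, but B#1 to G#2 is 8 — one semitone narrower, making it a minor sixth.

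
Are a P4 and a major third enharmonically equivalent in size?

A perfect fourth is 5 semitones but a major third is 4 semitones — different sizes.

No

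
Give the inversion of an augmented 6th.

The rule of nine gives the new number: 9 − 6 = 3, so a sixth becomes a third.
Quality inverts too: augmented becomes diminished. That makes the inversion a diminished third.

diminished third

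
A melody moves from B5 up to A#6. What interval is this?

major seventh

B to A spans seven letter names (B-C-D-E-F-G-A), so the interval is some kind of seventh.
Counting semitones, B5→A#6 is 11, which is the major seventh.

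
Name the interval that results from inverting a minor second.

M7

Inverted interval numbers add to nine, so a second pairs with a seventh (2 + 7 = 9).
Quality inverts too: minor becomes major. That makes the inversion a major seventh.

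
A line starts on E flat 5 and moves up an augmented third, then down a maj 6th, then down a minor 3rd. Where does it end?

Up an augmented third from Eb5: G#5 (5 semitones up).
G#5 down a major sixth → B4 (9 semitones).
Down a minor third from B4: G#4 (3 semitones down).

G sharp 4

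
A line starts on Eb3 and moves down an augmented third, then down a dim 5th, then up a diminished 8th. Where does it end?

Fbb3

Eb3 down an augmented third → Cbb3 (5 semitones).
A diminished fifth down from Cbb3 is Fb2.
A diminished octave up from Fb2 is Fbb3.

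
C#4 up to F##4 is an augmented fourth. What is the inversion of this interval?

Interval numbers invert to sum to nine: 4 + 5 = 9, so a fourth inverts to a fifth.
The quality also flips — augmented becomes diminished — giving a diminished fifth.

diminished fifth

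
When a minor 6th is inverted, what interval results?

major third

Inverted interval numbers add to nine, so a sixth pairs with a third (6 + 3 = 9).
The quality also flips — minor becomes major — giving a major third.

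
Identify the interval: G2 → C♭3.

d4

G to C spans four letter names (G-A-B-C): a fourth.
G2 to Cb3 spans 4 semitones — one semitone narrower than the perfect fourth (5) — giving a diminished fourth.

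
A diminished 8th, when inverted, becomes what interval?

Interval numbers invert to sum to nine: 8 + 1 = 9, so an octave inverts to a unison.
And diminished becomes augmented under inversion, so we get an augmented unison.

augmented unison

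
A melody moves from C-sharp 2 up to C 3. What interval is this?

diminished octave

C to C is the same letter name, plus an octave, so the interval is some kind of octave.
C#2 to C3 spans 11 semitones — one semitone narrower than the perfect octave (12) — giving a diminished octave.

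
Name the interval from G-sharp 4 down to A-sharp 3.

Descending from G#4 to A#3 is the same interval as ascending A#3 to G#4.
A to G spans seven letter names (A-B-C-D-E-F-G): a seventh.
A#3 to G#4 is 10 semitones, a half step short of the major seventh (11), so this is minor.

m7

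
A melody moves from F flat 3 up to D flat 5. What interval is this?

M13

F to D spans six letter names (F-G-A-B-C-D), plus an octave: a thirteenth.
Fb3 to Db5 is 21 semitones, matching the major thirteenth exactly, so the quality is major.
(Equivalently, a compound major sixth: a major sixth plus an octave.)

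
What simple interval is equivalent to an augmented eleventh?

augmented 4th

Subtracting seven from the interval number removes an octave: 11 − 7 = 4.
Quality carries through unchanged, so the simple form is an augmented fourth.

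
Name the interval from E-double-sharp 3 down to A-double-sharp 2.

Descending from E##3 to A##2 is the same interval as ascending A##2 to E##3.
A to E spans five letter names (A-B-C-D-E) — that makes it a fifth of some quality.
The perfect fifth spans 7 semitones, and A##2 to E##3 is exactly 7 semitones — so this is a perfect fifth.

perfect 5th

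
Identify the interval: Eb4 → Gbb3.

Descending from Eb4 to Gbb3 is the same interval as ascending Gbb3 to Eb4.
G to E spans six letter names (G-A-B-C-D-E) — that makes it a sixth of some quality.
Gbb3 to Eb4 spans 10 semitones — one semitone wider than the major sixth (9) — giving an augmented sixth.

augmented sixth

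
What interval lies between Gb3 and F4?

G to F spans seven letter names (G-A-B-C-D-E-F) — that makes it a seventh of some quality.
Gb3 to F4 is 11 semitones, matching the major seventh exactly, so the quality is major.

M7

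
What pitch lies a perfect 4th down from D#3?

A#2

The fourth takes the letter from D down to A.
A perfect fourth spans 5 semitones, so from D#3 the target pitch is A#2.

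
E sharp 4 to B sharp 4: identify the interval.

E to B spans five letter names (E-F-G-A-B) — that makes it a fifth of some quality.
Counting semitones, E#4→B#4 is 7, which is the perfect fifth.

P5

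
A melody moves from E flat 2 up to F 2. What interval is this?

E to F spans two letter names (E-F): a second.
The major second spans 2 semitones, and Eb2 to F2 is exactly 2 semitones — so this is a major second.

major second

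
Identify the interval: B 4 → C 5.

B to C spans two letter names (B-C) — that makes it a second of some quality.
A major second would be 2 semitones, but B4 to C5 is 1 — one semitone narrower, making it a minor second.

minor second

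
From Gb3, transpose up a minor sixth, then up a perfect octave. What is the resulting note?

Gb3 up a minor sixth → Ebb4 (8 semitones).
Ebb4 up a perfect octave → Ebb5 (12 semitones).

Ebb5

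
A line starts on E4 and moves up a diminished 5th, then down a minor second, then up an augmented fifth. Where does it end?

Up a diminished fifth from E4: Bb4 (6 semitones up).
Bb4 down a minor second → A4 (1 semitone).
Up an augmented fifth from A4: E#5 (8 semitones up).

E#5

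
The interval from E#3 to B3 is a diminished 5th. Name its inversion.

augmented 4th

Interval numbers invert to sum to nine: 5 + 4 = 9, so a fifth inverts to a fourth.
Quality inverts too: diminished becomes augmented. That makes the inversion an augmented fourth.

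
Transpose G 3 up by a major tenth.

The tenth's letter: G up three letter names plus an octave → B.
A major tenth is 16 semitones; 16 semitones up from G3 gives B4.

B 4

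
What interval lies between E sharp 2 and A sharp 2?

perfect fourth

E to A spans four letter names (E-F-G-A) — that makes it a fourth of some quality.
The perfect fourth spans 5 semitones, and E#2 to A#2 is exactly 5 semitones — so this is a perfect fourth.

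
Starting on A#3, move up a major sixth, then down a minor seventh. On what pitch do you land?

G##3

A#3 up a major sixth → F##4 (9 semitones).
Down a minor seventh from F##4: G##3 (10 semitones down).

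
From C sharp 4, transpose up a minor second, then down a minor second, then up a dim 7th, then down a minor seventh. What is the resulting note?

C 4

C#4 up a minor second → D4 (1 semitone).
Down a minor second from D4: C#4 (1 semitone down).
C#4 up a diminished seventh → Bb4 (9 semitones).
Down a minor seventh from Bb4: C4 (10 semitones down).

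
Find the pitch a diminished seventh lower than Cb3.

Seven letter names down from C: D.
Moving 9 semitones down from Cb3 (the size of a diminished seventh) reaches D2.

D2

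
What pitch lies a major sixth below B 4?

Counting six letter names down from B lands on D.
A major sixth is 9 semitones; 9 semitones down from B4 gives D4.

D 4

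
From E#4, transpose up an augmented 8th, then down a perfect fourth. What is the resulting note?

Up an augmented octave from E#4: E##5 (13 semitones up).
Down a perfect fourth from E##5: B##4 (5 semitones down).

B##4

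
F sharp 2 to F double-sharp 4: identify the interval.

A15

F to F is the same letter name, plus 2 octaves: a fifteenth.
F#2 to F##4 spans 25 semitones — one semitone wider than the perfect fifteenth (24) — giving an augmented fifteenth.
(Equivalently, a compound augmented octave: an augmented octave plus an octave.)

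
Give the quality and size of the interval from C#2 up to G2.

C to G spans five letter names (C-D-E-F-G) — that makes it a fifth of some quality.
A perfect fifth would be 7 semitones; C#2 to G2 is 6, one semitone narrower, so the interval is diminished.

diminished 5th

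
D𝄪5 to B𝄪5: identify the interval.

major sixth

D to B spans six letter names (D-E-F-G-A-B), so the interval is some kind of sixth.
D##5 to B##5 is 9 semitones, matching the major sixth exactly, so the quality is major.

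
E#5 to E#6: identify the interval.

perfect 8th

E to E is the same letter name, plus an octave, so the interval is some kind of octave.
Counting semitones, E#5→E#6 is 12, which is the perfect octave.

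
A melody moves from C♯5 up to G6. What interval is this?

C to G spans five letter names (C-D-E-F-G), plus an octave — that makes it a twelfth of some quality.
The perfect twelfth is 19 semitones; here we have 18, one semitone narrower: diminished.
(Equivalently, a compound diminished fifth: a diminished fifth plus an octave.)

diminished twelfth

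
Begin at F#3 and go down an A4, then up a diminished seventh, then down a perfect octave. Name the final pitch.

Bbb2

F#3 down an augmented fourth → C3 (6 semitones).
Up a diminished seventh from C3: Bbb3 (9 semitones up).
Bbb3 down a perfect octave → Bbb2 (12 semitones).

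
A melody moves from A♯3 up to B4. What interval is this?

minor ninth

A to B spans two letter names (A-B), plus an octave: a ninth.
A#3 to B4 is 13 semitones, a half step short of the major ninth (14), so this is minor.
(Equivalently, a compound minor second: a minor second plus an octave.)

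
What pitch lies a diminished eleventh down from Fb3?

Counting four letter names plus an octave down from F lands on C.
A diminished eleventh is 16 semitones; 16 semitones down from Fb3 gives C2.

C2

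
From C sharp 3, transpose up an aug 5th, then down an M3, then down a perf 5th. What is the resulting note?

A sharp 2

C#3 up an augmented fifth → G##3 (8 semitones).
A major third down from G##3 is E#3.
A perfect fifth down from E#3 is A#2.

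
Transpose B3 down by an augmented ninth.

Ab2

Counting two letter names plus an octave down from B lands on A.
An augmented ninth spans 15 semitones, so from B3 the target pitch is Ab2.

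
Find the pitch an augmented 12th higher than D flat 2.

The twelfth's letter: D up five letter names plus an octave → A.
An augmented twelfth spans 20 semitones, so from Db2 the target pitch is A3.

A 3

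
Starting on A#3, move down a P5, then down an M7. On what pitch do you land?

E2

A perfect fifth down from A#3 is D#3.
D#3 down a major seventh → E2 (11 semitones).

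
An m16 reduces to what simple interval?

Subtracting seven from the interval number removes an octave: 16 − 14 = 2.
Quality carries through unchanged, so the simple form is a minor second.

minor 2nd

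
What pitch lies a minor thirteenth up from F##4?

D#6

Six letters up from F (plus an octave) reaches D.
A minor thirteenth is 20 semitones; 20 semitones up from F##4 gives D#6.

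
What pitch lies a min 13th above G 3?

Six letters up from G (plus an octave) reaches E.
A minor thirteenth spans 20 semitones, so from G3 the target pitch is Eb5.

E flat 5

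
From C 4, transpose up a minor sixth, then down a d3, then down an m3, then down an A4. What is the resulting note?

A 3

Up a minor sixth from C4: Ab4 (8 semitones up).
Ab4 down a diminished third → F#4 (2 semitones).
Down a minor third from F#4: D#4 (3 semitones down).
D#4 down an augmented fourth → A3 (6 semitones).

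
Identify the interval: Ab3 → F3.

m3

Descending from Ab3 to F3 is the same interval as ascending F3 to Ab3.
F to A spans three letter names (F-G-A), so the interval is some kind of third.
A major third would be 4 semitones, but F3 to Ab3 is 3 — one semitone narrower, making it a minor third.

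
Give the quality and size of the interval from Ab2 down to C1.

minor 13th

Descending from Ab2 to C1 is the same interval as ascending C1 to Ab2.
C to A spans six letter names (C-D-E-F-G-A), plus an octave, so the interval is some kind of thirteenth.
At 20 semitones, C1→Ab2 falls one short of a major thirteenth: minor.
(Equivalently, a compound minor sixth: a minor sixth plus an octave.)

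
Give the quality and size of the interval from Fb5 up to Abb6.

F to A spans three letter names (F-G-A), plus an octave: a tenth.
Fb5 to Abb6 is 15 semitones, a half step short of the major tenth (16), so this is minor.
(Equivalently, a compound minor third: a minor third plus an octave.)

m10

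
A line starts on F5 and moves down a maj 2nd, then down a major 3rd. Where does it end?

Down a major second from F5: Eb5 (2 semitones down).
A major third down from Eb5 is Cb5.

Cb5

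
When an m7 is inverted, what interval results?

major second

The rule of nine gives the new number: 9 − 7 = 2, so a seventh becomes a second.
Quality inverts too: minor becomes major. That makes the inversion a major second.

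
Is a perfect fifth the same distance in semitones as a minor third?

A perfect fifth is 7 semitones but a minor third is 3 semitones — different sizes.

No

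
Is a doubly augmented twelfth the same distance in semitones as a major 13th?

Yes

A doubly augmented twelfth = 21 semitones = a major thirteenth; enharmonically equal.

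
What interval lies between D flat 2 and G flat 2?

D to G spans four letter names (D-E-F-G): a fourth.
Counting semitones, Db2→Gb2 is 5, which is the perfect fourth.

perfect fourth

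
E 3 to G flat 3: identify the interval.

E to G spans three letter names (E-F-G): a third.
The major third is 4 semitones; here we have 2, two semitones narrower: diminished.

diminished 3rd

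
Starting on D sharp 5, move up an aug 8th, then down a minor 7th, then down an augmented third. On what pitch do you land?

C sharp 5

An augmented octave up from D#5 is D##6.
D##6 down a minor seventh → E##5 (10 semitones).
E##5 down an augmented third → C#5 (5 semitones).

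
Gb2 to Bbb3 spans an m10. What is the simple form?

minor third

Take out an octave (7 from the number): 10 − 7 = 3.
That makes a minor tenth a compound minor third — an octave plus a minor third.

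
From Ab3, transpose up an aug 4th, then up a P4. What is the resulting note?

G4

Up an augmented fourth from Ab3: D4 (6 semitones up).
A perfect fourth up from D4 is G4.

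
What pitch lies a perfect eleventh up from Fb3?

Counting four letter names plus an octave up from F lands on B.
A perfect eleventh is 17 semitones; 17 semitones up from Fb3 gives Bbb4.

Bbb4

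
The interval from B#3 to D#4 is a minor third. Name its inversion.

major 6th

Interval numbers invert to sum to nine: 3 + 6 = 9, so a third inverts to a sixth.
The quality also flips — minor becomes major — giving a major sixth.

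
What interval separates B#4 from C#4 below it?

major seventh

Descending from B#4 to C#4 is the same interval as ascending C#4 to B#4.
C to B spans seven letter names (C-D-E-F-G-A-B), so the interval is some kind of seventh.
The major seventh spans 11 semitones, and C#4 to B#4 is exactly 11 semitones — so this is a major seventh.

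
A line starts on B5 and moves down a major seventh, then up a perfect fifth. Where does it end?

Down a major seventh from B5: C5 (11 semitones down).
Up a perfect fifth from C5: G5 (7 semitones up).

G5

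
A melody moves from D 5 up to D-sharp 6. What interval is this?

augmented octave

D to D is the same letter name, plus an octave, so the interval is some kind of octave.
The perfect octave is 12 semitones; here we have 13, one semitone wider: augmented.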